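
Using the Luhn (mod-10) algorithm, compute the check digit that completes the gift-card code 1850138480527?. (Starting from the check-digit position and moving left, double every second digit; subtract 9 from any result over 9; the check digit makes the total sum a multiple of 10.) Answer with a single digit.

8

Partial digits right→left: 7 2 5 0 8 4 8 3 1 0 5 8 1
Double every second digit counting from the check-digit position (so the 1st, 3rd, 5th, ... of the partial from the right).
  doubled (with −9 where >9): 5 1 7 7 2 1 2 → sum 25
  kept as-is: 2 0 4 3 0 8 → sum 17
Total = 25 + 17 = 42.
Check digit = (10 − (42 mod 10)) mod 10 = 8.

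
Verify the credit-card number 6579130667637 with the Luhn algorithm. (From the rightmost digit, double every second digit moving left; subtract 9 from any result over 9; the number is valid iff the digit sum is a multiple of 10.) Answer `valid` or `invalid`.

invalid

From the right, keep odd positions and double even positions (subtract 9 from any doubled value over 9):
  doubled (positions 2,4,...): 6 5 3 6 9 1 → sum 30
  kept (positions 1,3,...): 7 6 6 0 1 7 6 → sum 33
Total = 63.
63 mod 10 = 3, so the number is invalid.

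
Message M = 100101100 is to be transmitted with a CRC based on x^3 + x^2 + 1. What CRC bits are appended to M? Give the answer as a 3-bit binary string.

000

Append 3 zeros: 100101100000. Divide by 1101 (XOR where the leading bit is 1):
  pos 0: 1001 XOR 1101 = 0100
  pos 1: 1000 XOR 1101 = 0101
  pos 2: 1011 XOR 1101 = 0110
  pos 3: 1101 XOR 1101 = 0000
Remainder (last 3 bits) = 000. This is the CRC / FCS.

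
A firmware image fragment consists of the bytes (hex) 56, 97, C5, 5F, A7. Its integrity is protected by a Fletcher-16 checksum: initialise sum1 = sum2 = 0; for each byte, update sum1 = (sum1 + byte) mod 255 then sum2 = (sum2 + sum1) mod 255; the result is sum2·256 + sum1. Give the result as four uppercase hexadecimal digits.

C5BA

Running sums (mod 255):
  after byte 0 (56): sum1=86, sum2=86
  after byte 1 (97): sum1=237, sum2=68
  after byte 2 (C5): sum1=179, sum2=247
  after byte 3 (5F): sum1=19, sum2=11
  after byte 4 (A7): sum1=186, sum2=197
Checksum = sum2·256 + sum1 = 197·256 + 186 = 50618 = 0xC5BA.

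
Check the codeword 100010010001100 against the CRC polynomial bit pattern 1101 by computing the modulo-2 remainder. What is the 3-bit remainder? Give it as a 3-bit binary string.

Modulo-2 division of 100010010001100 by 1101:
  pos 0: 1000 XOR 1101 = 0101
  pos 1: 1011 XOR 1101 = 0110
  pos 2: 1100 XOR 1101 = 0001
  pos 5: 1010 XOR 1101 = 0111
  pos 6: 1110 XOR 1101 = 0011
  pos 8: 1101 XOR 1101 = 0000
Remainder = 100 (nonzero — an error is detected).

100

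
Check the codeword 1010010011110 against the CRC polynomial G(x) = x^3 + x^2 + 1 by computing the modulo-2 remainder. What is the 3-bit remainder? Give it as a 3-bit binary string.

011

Modulo-2 division of 1010010011110 by 1101:
  pos 0: 1010 XOR 1101 = 0111
  pos 1: 1110 XOR 1101 = 0011
  pos 3: 1110 XOR 1101 = 0011
  pos 5: 1101 XOR 1101 = 0000
  pos 9: 1110 XOR 1101 = 0011
Remainder = 011 (nonzero — an error is detected).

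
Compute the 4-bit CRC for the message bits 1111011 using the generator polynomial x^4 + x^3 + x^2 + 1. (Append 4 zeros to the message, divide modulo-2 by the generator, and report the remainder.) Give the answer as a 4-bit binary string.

Append 4 zeros: 11110110000. Divide by 11101 (XOR where the leading bit is 1):
  pos 0: 11110 XOR 11101 = 00011
  pos 3: 11110 XOR 11101 = 00011
  pos 6: 11000 XOR 11101 = 00101
Remainder (last 4 bits) = 0101. This is the CRC / FCS.

0101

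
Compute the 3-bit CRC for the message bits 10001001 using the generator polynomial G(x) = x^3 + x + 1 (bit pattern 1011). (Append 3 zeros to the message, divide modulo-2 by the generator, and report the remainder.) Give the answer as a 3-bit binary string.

101

Append 3 zeros: 10001001000. Divide by 1011 (XOR where the leading bit is 1):
  pos 0: 1000 XOR 1011 = 0011
  pos 2: 1110 XOR 1011 = 0101
  pos 3: 1010 XOR 1011 = 0001
  pos 6: 1100 XOR 1011 = 0111
  pos 7: 1110 XOR 1011 = 0101
Remainder (last 3 bits) = 101. This is the CRC / FCS.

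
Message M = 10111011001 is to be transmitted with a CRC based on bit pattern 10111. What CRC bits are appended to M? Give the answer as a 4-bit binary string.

Append 4 zeros: 101110110010000. Divide by 10111 (XOR where the leading bit is 1):
  pos 0: 10111 XOR 10111 = 00000
  pos 6: 11001 XOR 10111 = 01110
  pos 7: 11100 XOR 10111 = 01011
  pos 8: 10110 XOR 10111 = 00001
Remainder (last 4 bits) = 0100. This is the CRC / FCS.

0100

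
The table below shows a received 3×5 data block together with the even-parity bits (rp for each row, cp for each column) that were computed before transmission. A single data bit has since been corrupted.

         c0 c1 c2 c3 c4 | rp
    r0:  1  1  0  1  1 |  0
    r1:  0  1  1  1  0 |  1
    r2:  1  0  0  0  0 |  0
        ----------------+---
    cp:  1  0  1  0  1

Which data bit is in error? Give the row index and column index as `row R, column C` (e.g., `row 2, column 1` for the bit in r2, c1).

Recompute each row's even parity and compare to rp:
  r0: data parity 0, sent rp 0 → ok
  r1: data parity 1, sent rp 1 → ok
  r2: data parity 1, sent rp 0 → mismatch
Recompute each column's even parity and compare to cp:
  c0: data parity 0, sent cp 1 → mismatch
  c1: data parity 0, sent cp 0 → ok
  c2: data parity 1, sent cp 1 → ok
  c3: data parity 0, sent cp 0 → ok
  c4: data parity 1, sent cp 1 → ok
Exactly one row (r2) and one column (c0) fail → the flipped bit is at their intersection.

row 2, column 0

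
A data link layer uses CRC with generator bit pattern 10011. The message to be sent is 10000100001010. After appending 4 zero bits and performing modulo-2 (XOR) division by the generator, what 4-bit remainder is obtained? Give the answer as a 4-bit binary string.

0110

Append 4 zeros: 100001000010100000. Divide by 10011 (XOR where the leading bit is 1):
  pos 0: 10000 XOR 10011 = 00011
  pos 3: 11100 XOR 10011 = 01111
  pos 4: 11110 XOR 10011 = 01101
  pos 5: 11010 XOR 10011 = 01001
  pos 6: 10011 XOR 10011 = 00000
  pos 12: 10000 XOR 10011 = 00011
Remainder (last 4 bits) = 0110. This is the CRC / FCS.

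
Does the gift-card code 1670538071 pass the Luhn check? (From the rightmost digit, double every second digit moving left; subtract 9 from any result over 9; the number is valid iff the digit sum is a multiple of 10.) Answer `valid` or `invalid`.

From the right, keep odd positions and double even positions (subtract 9 from any doubled value over 9):
  doubled (positions 2,4,...): 5 7 1 5 2 → sum 20
  kept (positions 1,3,...): 1 0 3 0 6 → sum 10
Total = 30.
30 mod 10 = 0, so the number is valid.

valid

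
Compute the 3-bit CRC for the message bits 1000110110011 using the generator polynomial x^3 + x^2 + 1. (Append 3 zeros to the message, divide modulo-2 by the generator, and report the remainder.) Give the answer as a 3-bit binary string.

001

Append 3 zeros: 1000110110011000. Divide by 1101 (XOR where the leading bit is 1):
  pos 0: 1000 XOR 1101 = 0101
  pos 1: 1011 XOR 1101 = 0110
  pos 2: 1101 XOR 1101 = 0000
  pos 7: 1100 XOR 1101 = 0001
  pos 10: 1110 XOR 1101 = 0011
  pos 12: 1100 XOR 1101 = 0001
Remainder (last 3 bits) = 001. This is the CRC / FCS.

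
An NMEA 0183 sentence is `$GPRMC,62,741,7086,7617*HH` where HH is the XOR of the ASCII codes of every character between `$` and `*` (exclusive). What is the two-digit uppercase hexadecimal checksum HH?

73

XOR the ASCII codes of the payload characters:
  'G' = 0x47 → acc = 0x47
  'P' = 0x50 → acc = 0x17
  'R' = 0x52 → acc = 0x45
  'M' = 0x4D → acc = 0x08
  'C' = 0x43 → acc = 0x4B
  ',' = 0x2C → acc = 0x67
  '6' = 0x36 → acc = 0x51
  '2' = 0x32 → acc = 0x63
  ',' = 0x2C → acc = 0x4F
  '7' = 0x37 → acc = 0x78
  '4' = 0x34 → acc = 0x4C
  '1' = 0x31 → acc = 0x7D
  ',' = 0x2C → acc = 0x51
  '7' = 0x37 → acc = 0x66
  '0' = 0x30 → acc = 0x56
  '8' = 0x38 → acc = 0x6E
  '6' = 0x36 → acc = 0x58
  ',' = 0x2C → acc = 0x74
  '7' = 0x37 → acc = 0x43
  '6' = 0x36 → acc = 0x75
  '1' = 0x31 → acc = 0x44
  '7' = 0x37 → acc = 0x73
Checksum = 0x73.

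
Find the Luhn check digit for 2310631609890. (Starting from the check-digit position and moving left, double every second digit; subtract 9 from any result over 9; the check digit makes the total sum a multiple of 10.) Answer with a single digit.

Partial digits right→left: 0 9 8 9 0 6 1 3 6 0 1 3 2
Double every second digit counting from the check-digit position (so the 1st, 3rd, 5th, ... of the partial from the right).
  doubled (with −9 where >9): 0 7 0 2 3 2 4 → sum 18
  kept as-is: 9 9 6 3 0 3 → sum 30
Total = 18 + 30 = 48.
Check digit = (10 − (48 mod 10)) mod 10 = 2.

2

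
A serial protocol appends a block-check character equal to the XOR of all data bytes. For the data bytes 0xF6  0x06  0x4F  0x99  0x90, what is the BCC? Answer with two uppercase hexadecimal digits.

B6

XOR the bytes together:
  start with 0xF6
  0xF6 ⊕ 0x06 = 0xF0
  0xF0 ⊕ 0x4F = 0xBF
  0xBF ⊕ 0x99 = 0x26
  0x26 ⊕ 0x90 = 0xB6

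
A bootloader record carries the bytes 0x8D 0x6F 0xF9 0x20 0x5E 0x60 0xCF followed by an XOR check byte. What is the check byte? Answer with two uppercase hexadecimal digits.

XOR the bytes together:
  start with 0x8D
  0x8D ⊕ 0x6F = 0xE2
  0xE2 ⊕ 0xF9 = 0x1B
  0x1B ⊕ 0x20 = 0x3B
  0x3B ⊕ 0x5E = 0x65
  0x65 ⊕ 0x60 = 0x05
  0x05 ⊕ 0xCF = 0xCA

CA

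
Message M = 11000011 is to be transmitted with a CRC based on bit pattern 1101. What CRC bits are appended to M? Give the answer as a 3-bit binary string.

011

Append 3 zeros: 11000011000. Divide by 1101 (XOR where the leading bit is 1):
  pos 0: 1100 XOR 1101 = 0001
  pos 3: 1001 XOR 1101 = 0100
  pos 4: 1001 XOR 1101 = 0100
  pos 5: 1000 XOR 1101 = 0101
  pos 6: 1010 XOR 1101 = 0111
  pos 7: 1110 XOR 1101 = 0011
Remainder (last 3 bits) = 011. This is the CRC / FCS.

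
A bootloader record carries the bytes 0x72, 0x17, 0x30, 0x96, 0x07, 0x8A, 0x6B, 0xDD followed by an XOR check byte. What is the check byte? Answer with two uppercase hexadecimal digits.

F8

XOR the bytes together:
  start with 0x72
  0x72 ⊕ 0x17 = 0x65
  0x65 ⊕ 0x30 = 0x55
  0x55 ⊕ 0x96 = 0xC3
  0xC3 ⊕ 0x07 = 0xC4
  0xC4 ⊕ 0x8A = 0x4E
  0x4E ⊕ 0x6B = 0x25
  0x25 ⊕ 0xDD = 0xF8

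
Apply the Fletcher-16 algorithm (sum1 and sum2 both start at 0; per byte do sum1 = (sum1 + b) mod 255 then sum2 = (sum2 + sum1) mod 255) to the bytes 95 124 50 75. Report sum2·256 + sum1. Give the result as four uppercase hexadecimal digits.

Running sums (mod 255):
  after byte 0 (95): sum1=95, sum2=95
  after byte 1 (124): sum1=219, sum2=59
  after byte 2 (50): sum1=14, sum2=73
  after byte 3 (75): sum1=89, sum2=162
Checksum = sum2·256 + sum1 = 162·256 + 89 = 41561 = 0xA259.

A259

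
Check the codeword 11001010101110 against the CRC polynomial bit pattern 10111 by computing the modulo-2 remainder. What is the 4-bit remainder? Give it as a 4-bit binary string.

0000

Modulo-2 division of 11001010101110 by 10111:
  pos 0: 11001 XOR 10111 = 01110
  pos 1: 11100 XOR 10111 = 01011
  pos 2: 10111 XOR 10111 = 00000
  pos 8: 10111 XOR 10111 = 00000
Remainder = 0000 (zero — the frame passes the CRC check).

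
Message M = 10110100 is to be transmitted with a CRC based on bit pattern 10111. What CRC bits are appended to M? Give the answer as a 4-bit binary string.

Append 4 zeros: 101101000000. Divide by 10111 (XOR where the leading bit is 1):
  pos 0: 10110 XOR 10111 = 00001
  pos 4: 11000 XOR 10111 = 01111
  pos 5: 11110 XOR 10111 = 01001
  pos 6: 10010 XOR 10111 = 00101
Remainder (last 4 bits) = 1010. This is the CRC / FCS.

1010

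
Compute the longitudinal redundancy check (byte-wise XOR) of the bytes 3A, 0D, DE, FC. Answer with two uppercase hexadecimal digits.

15

XOR the bytes together:
  start with 0x3A
  0x3A ⊕ 0x0D = 0x37
  0x37 ⊕ 0xDE = 0xE9
  0xE9 ⊕ 0xFC = 0x15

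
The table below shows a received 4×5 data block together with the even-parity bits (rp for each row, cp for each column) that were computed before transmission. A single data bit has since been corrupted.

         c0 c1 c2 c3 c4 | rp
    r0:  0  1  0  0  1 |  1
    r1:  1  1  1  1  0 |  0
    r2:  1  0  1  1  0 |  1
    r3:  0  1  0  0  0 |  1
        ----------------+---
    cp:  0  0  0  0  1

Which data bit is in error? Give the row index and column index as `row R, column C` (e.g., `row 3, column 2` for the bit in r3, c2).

Recompute each row's even parity and compare to rp:
  r0: data parity 0, sent rp 1 → mismatch
  r1: data parity 0, sent rp 0 → ok
  r2: data parity 1, sent rp 1 → ok
  r3: data parity 1, sent rp 1 → ok
Recompute each column's even parity and compare to cp:
  c0: data parity 0, sent cp 0 → ok
  c1: data parity 1, sent cp 0 → mismatch
  c2: data parity 0, sent cp 0 → ok
  c3: data parity 0, sent cp 0 → ok
  c4: data parity 1, sent cp 1 → ok
Exactly one row (r0) and one column (c1) fail → the flipped bit is at their intersection.

row 0, column 1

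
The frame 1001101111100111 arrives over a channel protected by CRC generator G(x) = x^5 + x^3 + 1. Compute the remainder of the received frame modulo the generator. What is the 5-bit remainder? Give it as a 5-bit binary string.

Modulo-2 division of 1001101111100111 by 101001:
  pos 0: 100110 XOR 101001 = 001111
  pos 2: 111111 XOR 101001 = 010110
  pos 3: 101101 XOR 101001 = 000100
  pos 6: 100110 XOR 101001 = 001111
  pos 8: 111101 XOR 101001 = 010100
  pos 9: 101001 XOR 101001 = 000000
Remainder = 00001 (nonzero — an error is detected).

00001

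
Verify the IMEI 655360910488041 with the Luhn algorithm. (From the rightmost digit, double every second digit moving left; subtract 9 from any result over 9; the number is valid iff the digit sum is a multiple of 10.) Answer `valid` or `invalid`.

From the right, keep odd positions and double even positions (subtract 9 from any doubled value over 9):
  doubled (positions 2,4,...): 8 7 8 2 0 6 1 → sum 32
  kept (positions 1,3,...): 1 0 8 0 9 6 5 6 → sum 35
Total = 67.
67 mod 10 = 7, so the number is invalid.

invalid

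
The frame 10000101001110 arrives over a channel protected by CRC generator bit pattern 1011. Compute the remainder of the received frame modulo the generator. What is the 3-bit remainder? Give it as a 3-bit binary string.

Modulo-2 division of 10000101001110 by 1011:
  pos 0: 1000 XOR 1011 = 0011
  pos 2: 1101 XOR 1011 = 0110
  pos 3: 1100 XOR 1011 = 0111
  pos 4: 1111 XOR 1011 = 0100
  pos 5: 1000 XOR 1011 = 0011
  pos 7: 1101 XOR 1011 = 0110
  pos 8: 1101 XOR 1011 = 0110
  pos 9: 1101 XOR 1011 = 0110
  pos 10: 1100 XOR 1011 = 0111
Remainder = 111 (nonzero — an error is detected).

111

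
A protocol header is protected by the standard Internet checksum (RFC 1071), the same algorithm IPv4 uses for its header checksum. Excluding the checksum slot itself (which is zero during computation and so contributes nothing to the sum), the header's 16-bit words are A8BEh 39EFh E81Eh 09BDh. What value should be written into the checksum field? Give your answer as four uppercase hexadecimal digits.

One's-complement addition (fold any carry out of bit 15 back into bit 0):
  0xA8BE + 0x39EF = 0x0E2AD
  0xE2AD + 0xE81E = 0x1CACB → wrap carry → 0xCACC
  0xCACC + 0x09BD = 0x0D489
One's-complement sum = 0xD489.
Checksum = ~0xD489 & 0xFFFF = 0x2B76.

2B76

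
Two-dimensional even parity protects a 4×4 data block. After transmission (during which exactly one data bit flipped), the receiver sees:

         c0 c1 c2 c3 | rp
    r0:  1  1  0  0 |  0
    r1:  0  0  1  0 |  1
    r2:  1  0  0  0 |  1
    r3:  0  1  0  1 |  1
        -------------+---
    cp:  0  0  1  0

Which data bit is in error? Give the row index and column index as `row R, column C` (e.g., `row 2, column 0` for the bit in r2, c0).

row 3, column 3

Recompute each row's even parity and compare to rp:
  r0: data parity 0, sent rp 0 → ok
  r1: data parity 1, sent rp 1 → ok
  r2: data parity 1, sent rp 1 → ok
  r3: data parity 0, sent rp 1 → mismatch
Recompute each column's even parity and compare to cp:
  c0: data parity 0, sent cp 0 → ok
  c1: data parity 0, sent cp 0 → ok
  c2: data parity 1, sent cp 1 → ok
  c3: data parity 1, sent cp 0 → mismatch
Exactly one row (r3) and one column (c3) fail → the flipped bit is at their intersection.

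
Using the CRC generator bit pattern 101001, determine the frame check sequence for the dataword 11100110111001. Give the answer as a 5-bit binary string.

Append 5 zeros: 1110011011100100000. Divide by 101001 (XOR where the leading bit is 1):
  pos 0: 111001 XOR 101001 = 010000
  pos 1: 100001 XOR 101001 = 001000
  pos 3: 100001 XOR 101001 = 001000
  pos 5: 100011 XOR 101001 = 001010
  pos 7: 101000 XOR 101001 = 000001
  pos 12: 110000 XOR 101001 = 011001
  pos 13: 110010 XOR 101001 = 011011
Remainder (last 5 bits) = 11011. This is the CRC / FCS.

11011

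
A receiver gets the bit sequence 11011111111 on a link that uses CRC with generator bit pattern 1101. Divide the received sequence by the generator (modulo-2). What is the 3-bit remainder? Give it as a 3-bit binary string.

000

Modulo-2 division of 11011111111 by 1101:
  pos 0: 1101 XOR 1101 = 0000
  pos 4: 1111 XOR 1101 = 0010
  pos 6: 1011 XOR 1101 = 0110
  pos 7: 1101 XOR 1101 = 0000
Remainder = 000 (zero — the frame passes the CRC check).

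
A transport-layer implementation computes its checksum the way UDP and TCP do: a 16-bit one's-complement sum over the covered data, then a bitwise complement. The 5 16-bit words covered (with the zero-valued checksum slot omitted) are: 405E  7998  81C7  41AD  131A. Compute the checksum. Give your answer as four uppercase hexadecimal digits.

6F7A

One's-complement addition (fold any carry out of bit 15 back into bit 0):
  0x405E + 0x7998 = 0x0B9F6
  0xB9F6 + 0x81C7 = 0x13BBD → wrap carry → 0x3BBE
  0x3BBE + 0x41AD = 0x07D6B
  0x7D6B + 0x131A = 0x09085
One's-complement sum = 0x9085.
Checksum = ~0x9085 & 0xFFFF = 0x6F7A.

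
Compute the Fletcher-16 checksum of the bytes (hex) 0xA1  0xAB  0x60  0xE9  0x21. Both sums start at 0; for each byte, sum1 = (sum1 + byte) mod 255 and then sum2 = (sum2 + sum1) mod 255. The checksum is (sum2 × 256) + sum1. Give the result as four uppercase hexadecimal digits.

ECB8

Running sums (mod 255):
  after byte 0 (0xA1): sum1=161, sum2=161
  after byte 1 (0xAB): sum1=77, sum2=238
  after byte 2 (0x60): sum1=173, sum2=156
  after byte 3 (0xE9): sum1=151, sum2=52
  after byte 4 (0x21): sum1=184, sum2=236
Checksum = sum2·256 + sum1 = 236·256 + 184 = 60600 = 0xECB8.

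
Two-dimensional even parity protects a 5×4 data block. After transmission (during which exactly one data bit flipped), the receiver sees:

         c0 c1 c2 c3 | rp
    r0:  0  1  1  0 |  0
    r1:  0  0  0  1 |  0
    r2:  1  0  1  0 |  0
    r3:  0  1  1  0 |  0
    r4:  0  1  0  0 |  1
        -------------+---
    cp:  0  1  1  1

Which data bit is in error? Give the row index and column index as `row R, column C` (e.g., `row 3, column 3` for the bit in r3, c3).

Recompute each row's even parity and compare to rp:
  r0: data parity 0, sent rp 0 → ok
  r1: data parity 1, sent rp 0 → mismatch
  r2: data parity 0, sent rp 0 → ok
  r3: data parity 0, sent rp 0 → ok
  r4: data parity 1, sent rp 1 → ok
Recompute each column's even parity and compare to cp:
  c0: data parity 1, sent cp 0 → mismatch
  c1: data parity 1, sent cp 1 → ok
  c2: data parity 1, sent cp 1 → ok
  c3: data parity 1, sent cp 1 → ok
Exactly one row (r1) and one column (c0) fail → the flipped bit is at their intersection.

row 1, column 0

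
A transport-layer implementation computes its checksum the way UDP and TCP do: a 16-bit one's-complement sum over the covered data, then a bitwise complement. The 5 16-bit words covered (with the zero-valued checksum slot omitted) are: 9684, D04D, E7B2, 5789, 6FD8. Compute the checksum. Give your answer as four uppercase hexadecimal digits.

EA18

One's-complement addition (fold any carry out of bit 15 back into bit 0):
  0x9684 + 0xD04D = 0x166D1 → wrap carry → 0x66D2
  0x66D2 + 0xE7B2 = 0x14E84 → wrap carry → 0x4E85
  0x4E85 + 0x5789 = 0x0A60E
  0xA60E + 0x6FD8 = 0x115E6 → wrap carry → 0x15E7
One's-complement sum = 0x15E7.
Checksum = ~0x15E7 & 0xFFFF = 0xEA18.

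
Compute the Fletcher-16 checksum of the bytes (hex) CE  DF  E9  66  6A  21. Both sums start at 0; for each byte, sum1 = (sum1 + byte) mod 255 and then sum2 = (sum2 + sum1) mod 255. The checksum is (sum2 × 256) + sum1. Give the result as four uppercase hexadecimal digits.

Running sums (mod 255):
  after byte 0 (CE): sum1=206, sum2=206
  after byte 1 (DF): sum1=174, sum2=125
  after byte 2 (E9): sum1=152, sum2=22
  after byte 3 (66): sum1=254, sum2=21
  after byte 4 (6A): sum1=105, sum2=126
  after byte 5 (21): sum1=138, sum2=9
Checksum = sum2·256 + sum1 = 9·256 + 138 = 2442 = 0x098A.

098A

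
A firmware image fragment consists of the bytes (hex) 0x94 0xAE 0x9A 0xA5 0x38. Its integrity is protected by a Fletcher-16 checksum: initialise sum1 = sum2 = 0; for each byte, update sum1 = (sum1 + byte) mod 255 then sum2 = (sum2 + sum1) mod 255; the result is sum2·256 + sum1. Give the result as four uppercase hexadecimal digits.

Running sums (mod 255):
  after byte 0 (0x94): sum1=148, sum2=148
  after byte 1 (0xAE): sum1=67, sum2=215
  after byte 2 (0x9A): sum1=221, sum2=181
  after byte 3 (0xA5): sum1=131, sum2=57
  after byte 4 (0x38): sum1=187, sum2=244
Checksum = sum2·256 + sum1 = 244·256 + 187 = 62651 = 0xF4BB.

F4BB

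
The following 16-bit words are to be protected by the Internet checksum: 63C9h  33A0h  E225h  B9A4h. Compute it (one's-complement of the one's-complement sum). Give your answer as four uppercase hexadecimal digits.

CCCB

One's-complement addition (fold any carry out of bit 15 back into bit 0):
  0x63C9 + 0x33A0 = 0x09769
  0x9769 + 0xE225 = 0x1798E → wrap carry → 0x798F
  0x798F + 0xB9A4 = 0x13333 → wrap carry → 0x3334
One's-complement sum = 0x3334.
Checksum = ~0x3334 & 0xFFFF = 0xCCCB.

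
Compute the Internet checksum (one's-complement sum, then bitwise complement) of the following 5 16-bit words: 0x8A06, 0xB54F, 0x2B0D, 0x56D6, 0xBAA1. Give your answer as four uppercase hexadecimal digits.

One's-complement addition (fold any carry out of bit 15 back into bit 0):
  0x8A06 + 0xB54F = 0x13F55 → wrap carry → 0x3F56
  0x3F56 + 0x2B0D = 0x06A63
  0x6A63 + 0x56D6 = 0x0C139
  0xC139 + 0xBAA1 = 0x17BDA → wrap carry → 0x7BDB
One's-complement sum = 0x7BDB.
Checksum = ~0x7BDB & 0xFFFF = 0x8424.

8424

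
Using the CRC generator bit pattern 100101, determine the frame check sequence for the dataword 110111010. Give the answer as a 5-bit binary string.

Append 5 zeros: 11011101000000. Divide by 100101 (XOR where the leading bit is 1):
  pos 0: 110111 XOR 100101 = 010010
  pos 1: 100100 XOR 100101 = 000001
  pos 6: 110000 XOR 100101 = 010101
  pos 7: 101010 XOR 100101 = 001111
Remainder (last 5 bits) = 11110. This is the CRC / FCS.

11110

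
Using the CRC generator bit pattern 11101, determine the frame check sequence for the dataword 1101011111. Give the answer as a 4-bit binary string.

0110

Append 4 zeros: 11010111110000. Divide by 11101 (XOR where the leading bit is 1):
  pos 0: 11010 XOR 11101 = 00111
  pos 2: 11111 XOR 11101 = 00010
  pos 5: 10111 XOR 11101 = 01010
  pos 6: 10100 XOR 11101 = 01001
  pos 7: 10010 XOR 11101 = 01111
  pos 8: 11110 XOR 11101 = 00011
Remainder (last 4 bits) = 0110. This is the CRC / FCS.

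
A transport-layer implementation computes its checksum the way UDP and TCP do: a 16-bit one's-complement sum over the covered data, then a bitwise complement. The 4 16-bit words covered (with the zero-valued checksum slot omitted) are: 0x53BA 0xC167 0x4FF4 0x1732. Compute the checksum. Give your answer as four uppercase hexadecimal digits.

One's-complement addition (fold any carry out of bit 15 back into bit 0):
  0x53BA + 0xC167 = 0x11521 → wrap carry → 0x1522
  0x1522 + 0x4FF4 = 0x06516
  0x6516 + 0x1732 = 0x07C48
One's-complement sum = 0x7C48.
Checksum = ~0x7C48 & 0xFFFF = 0x83B7.

83B7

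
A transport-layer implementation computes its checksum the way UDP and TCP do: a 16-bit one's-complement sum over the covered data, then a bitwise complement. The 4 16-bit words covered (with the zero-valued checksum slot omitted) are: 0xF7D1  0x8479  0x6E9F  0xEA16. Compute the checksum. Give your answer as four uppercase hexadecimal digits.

One's-complement addition (fold any carry out of bit 15 back into bit 0):
  0xF7D1 + 0x8479 = 0x17C4A → wrap carry → 0x7C4B
  0x7C4B + 0x6E9F = 0x0EAEA
  0xEAEA + 0xEA16 = 0x1D500 → wrap carry → 0xD501
One's-complement sum = 0xD501.
Checksum = ~0xD501 & 0xFFFF = 0x2AFE.

2AFE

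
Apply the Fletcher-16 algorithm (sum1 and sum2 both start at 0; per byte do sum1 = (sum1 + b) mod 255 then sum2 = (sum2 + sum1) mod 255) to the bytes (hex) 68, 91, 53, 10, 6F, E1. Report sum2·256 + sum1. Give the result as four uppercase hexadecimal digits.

Running sums (mod 255):
  after byte 0 (68): sum1=104, sum2=104
  after byte 1 (91): sum1=249, sum2=98
  after byte 2 (53): sum1=77, sum2=175
  after byte 3 (10): sum1=93, sum2=13
  after byte 4 (6F): sum1=204, sum2=217
  after byte 5 (E1): sum1=174, sum2=136
Checksum = sum2·256 + sum1 = 136·256 + 174 = 34990 = 0x88AE.

88AE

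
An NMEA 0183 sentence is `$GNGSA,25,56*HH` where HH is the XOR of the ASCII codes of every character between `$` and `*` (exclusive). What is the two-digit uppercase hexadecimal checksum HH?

XOR the ASCII codes of the payload characters:
  'G' = 0x47 → acc = 0x47
  'N' = 0x4E → acc = 0x09
  'G' = 0x47 → acc = 0x4E
  'S' = 0x53 → acc = 0x1D
  'A' = 0x41 → acc = 0x5C
  ',' = 0x2C → acc = 0x70
  '2' = 0x32 → acc = 0x42
  '5' = 0x35 → acc = 0x77
  ',' = 0x2C → acc = 0x5B
  '5' = 0x35 → acc = 0x6E
  '6' = 0x36 → acc = 0x58
Checksum = 0x58.

58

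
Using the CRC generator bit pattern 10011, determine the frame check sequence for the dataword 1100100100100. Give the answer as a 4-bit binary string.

Append 4 zeros: 11001001001000000. Divide by 10011 (XOR where the leading bit is 1):
  pos 0: 11001 XOR 10011 = 01010
  pos 1: 10100 XOR 10011 = 00111
  pos 3: 11101 XOR 10011 = 01110
  pos 4: 11100 XOR 10011 = 01111
  pos 5: 11110 XOR 10011 = 01101
  pos 6: 11011 XOR 10011 = 01000
  pos 7: 10000 XOR 10011 = 00011
  pos 10: 11000 XOR 10011 = 01011
  pos 11: 10110 XOR 10011 = 00101
Remainder (last 4 bits) = 1010. This is the CRC / FCS.

1010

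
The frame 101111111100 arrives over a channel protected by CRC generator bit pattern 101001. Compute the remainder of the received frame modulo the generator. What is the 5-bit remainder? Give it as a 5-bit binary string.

Modulo-2 division of 101111111100 by 101001:
  pos 0: 101111 XOR 101001 = 000110
  pos 3: 110111 XOR 101001 = 011110
  pos 4: 111101 XOR 101001 = 010100
  pos 5: 101000 XOR 101001 = 000001
Remainder = 00010 (nonzero — an error is detected).

00010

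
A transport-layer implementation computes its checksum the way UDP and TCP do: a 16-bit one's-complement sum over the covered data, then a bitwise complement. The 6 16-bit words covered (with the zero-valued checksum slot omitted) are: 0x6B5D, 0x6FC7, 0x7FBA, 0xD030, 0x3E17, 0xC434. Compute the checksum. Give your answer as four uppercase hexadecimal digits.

One's-complement addition (fold any carry out of bit 15 back into bit 0):
  0x6B5D + 0x6FC7 = 0x0DB24
  0xDB24 + 0x7FBA = 0x15ADE → wrap carry → 0x5ADF
  0x5ADF + 0xD030 = 0x12B0F → wrap carry → 0x2B10
  0x2B10 + 0x3E17 = 0x06927
  0x6927 + 0xC434 = 0x12D5B → wrap carry → 0x2D5C
One's-complement sum = 0x2D5C.
Checksum = ~0x2D5C & 0xFFFF = 0xD2A3.

D2A3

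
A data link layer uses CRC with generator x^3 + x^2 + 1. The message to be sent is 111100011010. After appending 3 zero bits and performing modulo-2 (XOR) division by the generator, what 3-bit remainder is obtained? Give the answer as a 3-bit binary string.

011

Append 3 zeros: 111100011010000. Divide by 1101 (XOR where the leading bit is 1):
  pos 0: 1111 XOR 1101 = 0010
  pos 2: 1000 XOR 1101 = 0101
  pos 3: 1010 XOR 1101 = 0111
  pos 4: 1111 XOR 1101 = 0010
  pos 6: 1010 XOR 1101 = 0111
  pos 7: 1111 XOR 1101 = 0010
  pos 9: 1000 XOR 1101 = 0101
  pos 10: 1010 XOR 1101 = 0111
  pos 11: 1110 XOR 1101 = 0011
Remainder (last 3 bits) = 011. This is the CRC / FCS.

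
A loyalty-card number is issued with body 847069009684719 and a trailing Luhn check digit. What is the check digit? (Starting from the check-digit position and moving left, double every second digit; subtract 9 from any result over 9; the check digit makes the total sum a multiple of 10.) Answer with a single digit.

Partial digits right→left: 9 1 7 4 8 6 9 0 0 9 6 0 7 4 8
Double every second digit counting from the check-digit position (so the 1st, 3rd, 5th, ... of the partial from the right).
  doubled (with −9 where >9): 9 5 7 9 0 3 5 7 → sum 45
  kept as-is: 1 4 6 0 9 0 4 → sum 24
Total = 45 + 24 = 69.
Check digit = (10 − (69 mod 10)) mod 10 = 1.

1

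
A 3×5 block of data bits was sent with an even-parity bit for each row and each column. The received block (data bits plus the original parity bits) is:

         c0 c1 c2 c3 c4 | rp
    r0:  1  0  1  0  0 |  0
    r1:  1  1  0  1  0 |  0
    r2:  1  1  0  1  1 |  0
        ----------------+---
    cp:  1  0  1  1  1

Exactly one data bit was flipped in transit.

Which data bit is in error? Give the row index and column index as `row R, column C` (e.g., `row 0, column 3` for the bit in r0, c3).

row 1, column 3

Recompute each row's even parity and compare to rp:
  r0: data parity 0, sent rp 0 → ok
  r1: data parity 1, sent rp 0 → mismatch
  r2: data parity 0, sent rp 0 → ok
Recompute each column's even parity and compare to cp:
  c0: data parity 1, sent cp 1 → ok
  c1: data parity 0, sent cp 0 → ok
  c2: data parity 1, sent cp 1 → ok
  c3: data parity 0, sent cp 1 → mismatch
  c4: data parity 1, sent cp 1 → ok
Exactly one row (r1) and one column (c3) fail → the flipped bit is at their intersection.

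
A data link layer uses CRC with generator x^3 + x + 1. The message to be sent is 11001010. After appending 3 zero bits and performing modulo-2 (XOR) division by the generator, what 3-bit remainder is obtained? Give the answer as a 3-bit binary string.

Append 3 zeros: 11001010000. Divide by 1011 (XOR where the leading bit is 1):
  pos 0: 1100 XOR 1011 = 0111
  pos 1: 1111 XOR 1011 = 0100
  pos 2: 1000 XOR 1011 = 0011
  pos 4: 1110 XOR 1011 = 0101
  pos 5: 1010 XOR 1011 = 0001
Remainder (last 3 bits) = 100. This is the CRC / FCS.

100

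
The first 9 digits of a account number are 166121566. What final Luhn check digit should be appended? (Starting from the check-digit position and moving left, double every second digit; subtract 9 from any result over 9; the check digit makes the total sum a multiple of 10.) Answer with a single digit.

3

Partial digits right→left: 6 6 5 1 2 1 6 6 1
Double every second digit counting from the check-digit position (so the 1st, 3rd, 5th, ... of the partial from the right).
  doubled (with −9 where >9): 3 1 4 3 2 → sum 13
  kept as-is: 6 1 1 6 → sum 14
Total = 13 + 14 = 27.
Check digit = (10 − (27 mod 10)) mod 10 = 3.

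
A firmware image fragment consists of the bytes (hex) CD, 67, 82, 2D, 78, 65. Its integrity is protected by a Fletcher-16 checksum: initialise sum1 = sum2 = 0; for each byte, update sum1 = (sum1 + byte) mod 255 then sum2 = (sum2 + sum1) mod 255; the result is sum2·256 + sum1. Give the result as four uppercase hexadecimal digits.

Running sums (mod 255):
  after byte 0 (CD): sum1=205, sum2=205
  after byte 1 (67): sum1=53, sum2=3
  after byte 2 (82): sum1=183, sum2=186
  after byte 3 (2D): sum1=228, sum2=159
  after byte 4 (78): sum1=93, sum2=252
  after byte 5 (65): sum1=194, sum2=191
Checksum = sum2·256 + sum1 = 191·256 + 194 = 49090 = 0xBFC2.

BFC2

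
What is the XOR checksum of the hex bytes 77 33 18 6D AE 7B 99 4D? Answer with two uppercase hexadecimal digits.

30

XOR the bytes together:
  start with 0x77
  0x77 ⊕ 0x33 = 0x44
  0x44 ⊕ 0x18 = 0x5C
  0x5C ⊕ 0x6D = 0x31
  0x31 ⊕ 0xAE = 0x9F
  0x9F ⊕ 0x7B = 0xE4
  0xE4 ⊕ 0x99 = 0x7D
  0x7D ⊕ 0x4D = 0x30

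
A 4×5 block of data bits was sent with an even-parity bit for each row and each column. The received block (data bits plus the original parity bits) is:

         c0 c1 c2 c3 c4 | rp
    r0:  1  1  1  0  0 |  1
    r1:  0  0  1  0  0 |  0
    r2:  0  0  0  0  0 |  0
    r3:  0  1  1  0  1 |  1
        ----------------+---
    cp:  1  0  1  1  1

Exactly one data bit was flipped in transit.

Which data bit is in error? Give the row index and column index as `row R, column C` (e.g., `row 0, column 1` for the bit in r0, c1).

row 1, column 3

Recompute each row's even parity and compare to rp:
  r0: data parity 1, sent rp 1 → ok
  r1: data parity 1, sent rp 0 → mismatch
  r2: data parity 0, sent rp 0 → ok
  r3: data parity 1, sent rp 1 → ok
Recompute each column's even parity and compare to cp:
  c0: data parity 1, sent cp 1 → ok
  c1: data parity 0, sent cp 0 → ok
  c2: data parity 1, sent cp 1 → ok
  c3: data parity 0, sent cp 1 → mismatch
  c4: data parity 1, sent cp 1 → ok
Exactly one row (r1) and one column (c3) fail → the flipped bit is at their intersection.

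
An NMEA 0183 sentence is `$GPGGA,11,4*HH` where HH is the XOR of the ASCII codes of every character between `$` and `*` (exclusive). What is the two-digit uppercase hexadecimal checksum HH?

XOR the ASCII codes of the payload characters:
  'G' = 0x47 → acc = 0x47
  'P' = 0x50 → acc = 0x17
  'G' = 0x47 → acc = 0x50
  'G' = 0x47 → acc = 0x17
  'A' = 0x41 → acc = 0x56
  ',' = 0x2C → acc = 0x7A
  '1' = 0x31 → acc = 0x4B
  '1' = 0x31 → acc = 0x7A
  ',' = 0x2C → acc = 0x56
  '4' = 0x34 → acc = 0x62
Checksum = 0x62.

62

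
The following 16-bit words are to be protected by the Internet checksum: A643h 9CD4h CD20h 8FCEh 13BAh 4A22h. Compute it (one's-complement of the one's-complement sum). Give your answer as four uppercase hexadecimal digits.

One's-complement addition (fold any carry out of bit 15 back into bit 0):
  0xA643 + 0x9CD4 = 0x14317 → wrap carry → 0x4318
  0x4318 + 0xCD20 = 0x11038 → wrap carry → 0x1039
  0x1039 + 0x8FCE = 0x0A007
  0xA007 + 0x13BA = 0x0B3C1
  0xB3C1 + 0x4A22 = 0x0FDE3
One's-complement sum = 0xFDE3.
Checksum = ~0xFDE3 & 0xFFFF = 0x021C.

021C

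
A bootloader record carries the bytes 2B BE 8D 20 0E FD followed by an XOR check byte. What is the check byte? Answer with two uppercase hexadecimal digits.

CB

XOR the bytes together:
  start with 0x2B
  0x2B ⊕ 0xBE = 0x95
  0x95 ⊕ 0x8D = 0x18
  0x18 ⊕ 0x20 = 0x38
  0x38 ⊕ 0x0E = 0x36
  0x36 ⊕ 0xFD = 0xCB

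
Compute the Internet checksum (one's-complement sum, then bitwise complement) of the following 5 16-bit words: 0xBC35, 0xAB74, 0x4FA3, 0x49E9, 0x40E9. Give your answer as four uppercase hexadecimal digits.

One's-complement addition (fold any carry out of bit 15 back into bit 0):
  0xBC35 + 0xAB74 = 0x167A9 → wrap carry → 0x67AA
  0x67AA + 0x4FA3 = 0x0B74D
  0xB74D + 0x49E9 = 0x10136 → wrap carry → 0x0137
  0x0137 + 0x40E9 = 0x04220
One's-complement sum = 0x4220.
Checksum = ~0x4220 & 0xFFFF = 0xBDDF.

BDDF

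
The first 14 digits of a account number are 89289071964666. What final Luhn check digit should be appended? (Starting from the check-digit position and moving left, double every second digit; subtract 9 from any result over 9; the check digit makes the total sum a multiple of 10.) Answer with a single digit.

Partial digits right→left: 6 6 6 4 6 9 1 7 0 9 8 2 9 8
Double every second digit counting from the check-digit position (so the 1st, 3rd, 5th, ... of the partial from the right).
  doubled (with −9 where >9): 3 3 3 2 0 7 9 → sum 27
  kept as-is: 6 4 9 7 9 2 8 → sum 45
Total = 27 + 45 = 72.
Check digit = (10 − (72 mod 10)) mod 10 = 8.

8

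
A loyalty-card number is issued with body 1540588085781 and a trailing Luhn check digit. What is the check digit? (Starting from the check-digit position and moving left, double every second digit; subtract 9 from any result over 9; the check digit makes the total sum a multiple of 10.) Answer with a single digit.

Partial digits right→left: 1 8 7 5 8 0 8 8 5 0 4 5 1
Double every second digit counting from the check-digit position (so the 1st, 3rd, 5th, ... of the partial from the right).
  doubled (with −9 where >9): 2 5 7 7 1 8 2 → sum 32
  kept as-is: 8 5 0 8 0 5 → sum 26
Total = 32 + 26 = 58.
Check digit = (10 − (58 mod 10)) mod 10 = 2.

2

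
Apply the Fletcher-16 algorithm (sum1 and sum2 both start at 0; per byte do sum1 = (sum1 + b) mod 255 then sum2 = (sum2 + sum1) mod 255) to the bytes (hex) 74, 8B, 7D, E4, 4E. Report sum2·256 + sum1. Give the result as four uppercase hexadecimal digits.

Running sums (mod 255):
  after byte 0 (74): sum1=116, sum2=116
  after byte 1 (8B): sum1=0, sum2=116
  after byte 2 (7D): sum1=125, sum2=241
  after byte 3 (E4): sum1=98, sum2=84
  after byte 4 (4E): sum1=176, sum2=5
Checksum = sum2·256 + sum1 = 5·256 + 176 = 1456 = 0x05B0.

05B0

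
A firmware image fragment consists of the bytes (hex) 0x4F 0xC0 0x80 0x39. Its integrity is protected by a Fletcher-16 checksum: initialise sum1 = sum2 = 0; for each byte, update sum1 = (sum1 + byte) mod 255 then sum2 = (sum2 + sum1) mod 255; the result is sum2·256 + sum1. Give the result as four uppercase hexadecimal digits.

Running sums (mod 255):
  after byte 0 (0x4F): sum1=79, sum2=79
  after byte 1 (0xC0): sum1=16, sum2=95
  after byte 2 (0x80): sum1=144, sum2=239
  after byte 3 (0x39): sum1=201, sum2=185
Checksum = sum2·256 + sum1 = 185·256 + 201 = 47561 = 0xB9C9.

B9C9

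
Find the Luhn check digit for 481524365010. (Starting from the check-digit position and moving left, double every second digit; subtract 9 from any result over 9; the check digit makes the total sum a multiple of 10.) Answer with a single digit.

5

Partial digits right→left: 0 1 0 5 6 3 4 2 5 1 8 4
Double every second digit counting from the check-digit position (so the 1st, 3rd, 5th, ... of the partial from the right).
  doubled (with −9 where >9): 0 0 3 8 1 7 → sum 19
  kept as-is: 1 5 3 2 1 4 → sum 16
Total = 19 + 16 = 35.
Check digit = (10 − (35 mod 10)) mod 10 = 5.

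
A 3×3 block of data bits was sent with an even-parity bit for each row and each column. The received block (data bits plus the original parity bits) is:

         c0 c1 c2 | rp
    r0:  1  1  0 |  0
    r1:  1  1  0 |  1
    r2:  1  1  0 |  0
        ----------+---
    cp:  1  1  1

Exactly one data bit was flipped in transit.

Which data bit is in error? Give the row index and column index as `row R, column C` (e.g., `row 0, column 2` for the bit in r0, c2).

Recompute each row's even parity and compare to rp:
  r0: data parity 0, sent rp 0 → ok
  r1: data parity 0, sent rp 1 → mismatch
  r2: data parity 0, sent rp 0 → ok
Recompute each column's even parity and compare to cp:
  c0: data parity 1, sent cp 1 → ok
  c1: data parity 1, sent cp 1 → ok
  c2: data parity 0, sent cp 1 → mismatch
Exactly one row (r1) and one column (c2) fail → the flipped bit is at their intersection.

row 1, column 2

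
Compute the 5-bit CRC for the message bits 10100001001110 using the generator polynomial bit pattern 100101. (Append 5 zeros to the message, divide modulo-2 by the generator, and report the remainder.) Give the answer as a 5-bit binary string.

Append 5 zeros: 1010000100111000000. Divide by 100101 (XOR where the leading bit is 1):
  pos 0: 101000 XOR 100101 = 001101
  pos 2: 110101 XOR 100101 = 010000
  pos 3: 100000 XOR 100101 = 000101
  pos 6: 101011 XOR 100101 = 001110
  pos 8: 111010 XOR 100101 = 011111
  pos 9: 111110 XOR 100101 = 011011
  pos 10: 110110 XOR 100101 = 010011
  pos 11: 100110 XOR 100101 = 000011
Remainder (last 5 bits) = 01100. This is the CRC / FCS.

01100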